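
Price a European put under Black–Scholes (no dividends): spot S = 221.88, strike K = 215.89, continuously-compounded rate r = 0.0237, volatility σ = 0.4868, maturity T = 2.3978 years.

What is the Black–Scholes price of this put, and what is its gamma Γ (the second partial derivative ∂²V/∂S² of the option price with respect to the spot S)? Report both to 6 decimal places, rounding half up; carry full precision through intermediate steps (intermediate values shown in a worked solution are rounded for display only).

price = 53.959462
Γ = 0.002117

σ√T = 0.4868·√2.3978 = 0.753802
d₁ = (ln(S/K) + (r+σ²/2)T) / (σ√T) = (ln(221.88/215.89) + (0.0237+0.4868²/2)·2.3978) / 0.753802 = (0.027368 + 0.340936) / 0.753802 = 0.488595
d₂ = d₁ − σ√T = 0.488595 − 0.753802 = -0.265206
e^{−rT} = e^{−0.0237·2.3978} = 0.944757
N(−d₁) = 0.312564,  N(−d₂) = 0.604575
Put price V = K·e^{−rT}·N(−d₂) − S·N(−d₁) = 123.311185 − 69.351723 = 53.959462
φ(d₁) = (1/√(2π))·e^{−d₁²/2} = 0.354056
Γ = φ(d₁) / (S·σ·√T) = 0.002117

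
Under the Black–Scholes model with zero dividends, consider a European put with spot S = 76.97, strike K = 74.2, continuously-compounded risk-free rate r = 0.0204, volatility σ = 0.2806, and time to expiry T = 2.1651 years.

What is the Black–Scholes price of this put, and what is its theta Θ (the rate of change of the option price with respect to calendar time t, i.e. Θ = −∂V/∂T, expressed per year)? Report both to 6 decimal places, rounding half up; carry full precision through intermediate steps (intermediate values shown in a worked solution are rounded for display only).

price = 9.339725
Θ = -1.970067

σ√T = 0.2806·√2.1651 = 0.412883
d₁ = (ln(S/K) + (r+σ²/2)T) / (σ√T) = (ln(76.97/74.2) + (0.0204+0.2806²/2)·2.1651) / 0.412883 = (0.036652 + 0.129404) / 0.412883 = 0.402186
d₂ = d₁ − σ√T = 0.402186 − 0.412883 = -0.010697
e^{−rT} = e^{−0.0204·2.1651} = 0.956793
N(−d₁) = 0.343774,  N(−d₂) = 0.504267
Put price V = K·e^{−rT}·N(−d₂) − S·N(−d₁) = 35.799974 − 26.460249 = 9.339725
φ(d₁) = (1/√(2π))·e^{−d₁²/2} = 0.367947
Θ = −S·φ(d₁)·σ/(2√T) + r·K·e^{−rT}·N(−d₂) = −2.700386 + 0.730319 = -1.970067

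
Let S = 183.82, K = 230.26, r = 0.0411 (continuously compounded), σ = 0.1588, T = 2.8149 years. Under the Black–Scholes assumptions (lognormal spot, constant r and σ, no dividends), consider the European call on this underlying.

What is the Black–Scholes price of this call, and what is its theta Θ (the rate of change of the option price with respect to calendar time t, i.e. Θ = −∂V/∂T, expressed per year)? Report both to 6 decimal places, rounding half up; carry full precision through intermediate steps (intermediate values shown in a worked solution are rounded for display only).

price = 11.672419
Θ = -5.809487

σ√T = 0.1588·√2.8149 = 0.266429
d₁ = (ln(S/K) + (r+σ²/2)T) / (σ√T) = (ln(183.82/230.26) + (0.0411+0.1588²/2)·2.8149) / 0.266429 = (-0.225252 + 0.151185) / 0.266429 = -0.278000
d₂ = d₁ − σ√T = -0.278000 − 0.266429 = -0.544430
e^{−rT} = e^{−0.0411·2.8149} = 0.890749
N(d₁) = 0.390506,  N(d₂) = 0.293073
Call price V = S·N(d₁) − K·e^{−rT}·N(d₂) = 71.782828 − 60.110409 = 11.672419
φ(d₁) = (1/√(2π))·e^{−d₁²/2} = 0.383820
Θ = −S·φ(d₁)·σ/(2√T) − r·K·e^{−rT}·N(d₂) = −3.338949 − 2.470538 = -5.809487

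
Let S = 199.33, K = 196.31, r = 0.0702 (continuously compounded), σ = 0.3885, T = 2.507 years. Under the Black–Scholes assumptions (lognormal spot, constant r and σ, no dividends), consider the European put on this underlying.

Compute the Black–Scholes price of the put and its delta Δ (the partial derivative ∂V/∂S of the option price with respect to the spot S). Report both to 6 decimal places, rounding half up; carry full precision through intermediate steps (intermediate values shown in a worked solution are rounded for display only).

price = 28.649103
Δ = -0.268127

σ√T = 0.3885·√2.507 = 0.615132
d₁ = (ln(S/K) + (r+σ²/2)T) / (σ√T) = (ln(199.33/196.31) + (0.0702+0.3885²/2)·2.507) / 0.615132 = (0.015267 + 0.365185) / 0.615132 = 0.618488
d₂ = d₁ − σ√T = 0.618488 − 0.615132 = 0.003356
e^{−rT} = e^{−0.0702·2.507} = 0.838625
N(−d₁) = 0.268127,  N(−d₂) = 0.498661
Put price V = K·e^{−rT}·N(−d₂) − S·N(−d₁) = 82.094826 − 53.445722 = 28.649103
Δ = −N(−d₁) = -0.268127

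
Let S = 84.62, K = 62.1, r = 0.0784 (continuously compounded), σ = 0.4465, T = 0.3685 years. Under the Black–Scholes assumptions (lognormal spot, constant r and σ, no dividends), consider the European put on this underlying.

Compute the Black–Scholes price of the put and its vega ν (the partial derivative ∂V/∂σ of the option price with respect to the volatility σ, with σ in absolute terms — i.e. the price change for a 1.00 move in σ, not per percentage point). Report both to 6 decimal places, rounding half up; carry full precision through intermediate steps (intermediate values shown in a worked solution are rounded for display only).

price = 0.977251
ν = 7.867525

σ√T = 0.4465·√0.3685 = 0.271044
d₁ = (ln(S/K) + (r+σ²/2)T) / (σ√T) = (ln(84.62/62.1) + (0.0784+0.4465²/2)·0.3685) / 0.271044 = (0.309425 + 0.065623) / 0.271044 = 1.383713
d₂ = d₁ − σ√T = 1.383713 − 0.271044 = 1.112669
e^{−rT} = e^{−0.0784·0.3685} = 0.971523
N(−d₁) = 0.083223,  N(−d₂) = 0.132925
Put price V = K·e^{−rT}·N(−d₂) − S·N(−d₁) = 8.019592 − 7.042341 = 0.977251
φ(d₁) = (1/√(2π))·e^{−d₁²/2} = 0.153160
ν = S·φ(d₁)·√T = 7.867525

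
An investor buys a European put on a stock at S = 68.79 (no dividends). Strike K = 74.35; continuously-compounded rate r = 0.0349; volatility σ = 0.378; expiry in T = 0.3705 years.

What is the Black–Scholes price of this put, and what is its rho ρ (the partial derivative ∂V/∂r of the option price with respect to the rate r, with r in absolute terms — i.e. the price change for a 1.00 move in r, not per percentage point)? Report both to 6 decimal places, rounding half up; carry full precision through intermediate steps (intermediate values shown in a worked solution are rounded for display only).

price = 9.068877
ρ = -17.789227

σ√T = 0.378·√0.3705 = 0.230084
d₁ = (ln(S/K) + (r+σ²/2)T) / (σ√T) = (ln(68.79/74.35) + (0.0349+0.378²/2)·0.3705) / 0.230084 = (-0.077725 + 0.039400) / 0.230084 = -0.166572
d₂ = d₁ − σ√T = -0.166572 − 0.230084 = -0.396656
e^{−rT} = e^{−0.0349·0.3705} = 0.987153
N(−d₁) = 0.566147,  N(−d₂) = 0.654189
Put price V = K·e^{−rT}·N(−d₂) − S·N(−d₁) = 48.014109 − 38.945232 = 9.068877
ρ = −K·T·e^{−rT}·N(−d₂) = -17.789227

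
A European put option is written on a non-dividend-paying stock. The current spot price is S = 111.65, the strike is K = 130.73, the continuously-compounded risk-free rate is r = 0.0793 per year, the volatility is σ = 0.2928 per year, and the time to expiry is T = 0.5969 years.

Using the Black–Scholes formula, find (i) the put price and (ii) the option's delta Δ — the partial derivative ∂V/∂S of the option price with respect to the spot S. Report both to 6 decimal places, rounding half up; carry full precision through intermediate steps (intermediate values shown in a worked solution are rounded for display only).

σ√T = 0.2928·√0.5969 = 0.226215
d₁ = (ln(S/K) + (r+σ²/2)T) / (σ√T) = (ln(111.65/130.73) + (0.0793+0.2928²/2)·0.5969) / 0.226215 = (-0.157765 + 0.072921) / 0.226215 = -0.375060
d₂ = d₁ − σ√T = -0.375060 − 0.226215 = -0.601275
e^{−rT} = e^{−0.0793·0.5969} = 0.953769
N(−d₁) = 0.646192,  N(−d₂) = 0.726172
Put price V = K·e^{−rT}·N(−d₂) − S·N(−d₁) = 90.543569 − 72.147350 = 18.396219
Δ = −N(−d₁) = -0.646192

price = 18.396219
Δ = -0.646192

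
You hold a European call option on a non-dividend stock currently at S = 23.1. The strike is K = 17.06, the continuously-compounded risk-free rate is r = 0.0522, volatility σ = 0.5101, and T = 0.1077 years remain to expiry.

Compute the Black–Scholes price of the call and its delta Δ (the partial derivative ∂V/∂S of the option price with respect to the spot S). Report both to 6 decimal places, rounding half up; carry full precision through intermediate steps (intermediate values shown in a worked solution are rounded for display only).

price = 6.177825
Δ = 0.973064

σ√T = 0.5101·√0.1077 = 0.167403
d₁ = (ln(S/K) + (r+σ²/2)T) / (σ√T) = (ln(23.1/17.06) + (0.0522+0.5101²/2)·0.1077) / 0.167403 = (0.303096 + 0.019634) / 0.167403 = 1.927862
d₂ = d₁ − σ√T = 1.927862 − 0.167403 = 1.760459
e^{−rT} = e^{−0.0522·0.1077} = 0.994394
N(d₁) = 0.973064,  N(d₂) = 0.960835
Call price V = S·N(d₁) − K·e^{−rT}·N(d₂) = 22.477776 − 16.299950 = 6.177825
Δ = N(d₁) = 0.973064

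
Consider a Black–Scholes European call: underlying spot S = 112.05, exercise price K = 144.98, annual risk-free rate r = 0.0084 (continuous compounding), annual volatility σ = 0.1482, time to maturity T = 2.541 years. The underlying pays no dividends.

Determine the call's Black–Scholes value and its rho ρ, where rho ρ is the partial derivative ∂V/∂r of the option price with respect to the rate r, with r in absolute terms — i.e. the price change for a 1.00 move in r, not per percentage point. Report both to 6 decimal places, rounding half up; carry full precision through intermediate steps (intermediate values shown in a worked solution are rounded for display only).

σ√T = 0.1482·√2.541 = 0.236238
d₁ = (ln(S/K) + (r+σ²/2)T) / (σ√T) = (ln(112.05/144.98) + (0.0084+0.1482²/2)·2.541) / 0.236238 = (-0.257651 + 0.049249) / 0.236238 = -0.882168
d₂ = d₁ − σ√T = -0.882168 − 0.236238 = -1.118406
e^{−rT} = e^{−0.0084·2.541} = 0.978882
N(d₁) = 0.188843,  N(d₂) = 0.131697
Call price V = S·N(d₁) − K·e^{−rT}·N(d₂) = 21.159865 − 18.690182 = 2.469683
ρ = K·T·e^{−rT}·N(d₂) = 47.491753

price = 2.469683
ρ = 47.491753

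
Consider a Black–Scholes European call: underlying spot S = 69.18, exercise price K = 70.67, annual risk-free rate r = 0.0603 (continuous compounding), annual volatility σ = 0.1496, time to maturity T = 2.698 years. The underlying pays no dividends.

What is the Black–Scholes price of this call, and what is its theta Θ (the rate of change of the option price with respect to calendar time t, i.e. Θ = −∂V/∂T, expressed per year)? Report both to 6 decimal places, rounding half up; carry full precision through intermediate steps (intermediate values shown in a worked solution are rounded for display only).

σ√T = 0.1496·√2.698 = 0.245727
d₁ = (ln(S/K) + (r+σ²/2)T) / (σ√T) = (ln(69.18/70.67) + (0.0603+0.1496²/2)·2.698) / 0.245727 = (-0.021309 + 0.192880) / 0.245727 = 0.698218
d₂ = d₁ − σ√T = 0.698218 − 0.245727 = 0.452491
e^{−rT} = e^{−0.0603·2.698} = 0.849855
N(d₁) = 0.757480,  N(d₂) = 0.674542
Call price V = S·N(d₁) − K·e^{−rT}·N(d₂) = 52.402436 − 40.512518 = 11.889918
φ(d₁) = (1/√(2π))·e^{−d₁²/2} = 0.312643
Θ = −S·φ(d₁)·σ/(2√T) − r·K·e^{−rT}·N(d₂) = −0.984941 − 2.442905 = -3.427846

price = 11.889918
Θ = -3.427846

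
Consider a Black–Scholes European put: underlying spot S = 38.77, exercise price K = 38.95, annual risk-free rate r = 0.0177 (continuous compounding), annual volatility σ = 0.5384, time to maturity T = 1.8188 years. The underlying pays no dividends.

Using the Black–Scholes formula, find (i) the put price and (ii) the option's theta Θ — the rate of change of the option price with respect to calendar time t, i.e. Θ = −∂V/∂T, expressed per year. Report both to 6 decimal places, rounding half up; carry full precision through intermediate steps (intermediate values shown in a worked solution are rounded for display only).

σ√T = 0.5384·√1.8188 = 0.726102
d₁ = (ln(S/K) + (r+σ²/2)T) / (σ√T) = (ln(38.77/38.95) + (0.0177+0.5384²/2)·1.8188) / 0.726102 = (-0.004632 + 0.295805) / 0.726102 = 0.401008
d₂ = d₁ − σ√T = 0.401008 − 0.726102 = -0.325094
e^{−rT} = e^{−0.0177·1.8188} = 0.968320
N(−d₁) = 0.344207,  N(−d₂) = 0.627445
Put price V = K·e^{−rT}·N(−d₂) − S·N(−d₁) = 23.664752 − 13.344909 = 10.319842
φ(d₁) = (1/√(2π))·e^{−d₁²/2} = 0.368121
Θ = −S·φ(d₁)·σ/(2√T) + r·K·e^{−rT}·N(−d₂) = −2.848850 + 0.418866 = -2.429984

price = 10.319842
Θ = -2.429984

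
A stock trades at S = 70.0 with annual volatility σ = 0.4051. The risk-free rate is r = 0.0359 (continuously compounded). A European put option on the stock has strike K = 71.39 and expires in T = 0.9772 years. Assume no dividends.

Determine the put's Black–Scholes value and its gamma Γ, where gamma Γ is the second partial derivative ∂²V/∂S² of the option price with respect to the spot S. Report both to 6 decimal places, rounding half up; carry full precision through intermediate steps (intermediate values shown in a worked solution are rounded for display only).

σ√T = 0.4051·√0.9772 = 0.400455
d₁ = (ln(S/K) + (r+σ²/2)T) / (σ√T) = (ln(70.0/71.39) + (0.0359+0.4051²/2)·0.9772) / 0.400455 = (-0.019663 + 0.115264) / 0.400455 = 0.238731
d₂ = d₁ − σ√T = 0.238731 − 0.400455 = -0.161724
e^{−rT} = e^{−0.0359·0.9772} = 0.965527
N(−d₁) = 0.405657,  N(−d₂) = 0.564238
Put price V = K·e^{−rT}·N(−d₂) − S·N(−d₁) = 38.892366 − 28.395994 = 10.496373
φ(d₁) = (1/√(2π))·e^{−d₁²/2} = 0.387734
Γ = φ(d₁) / (S·σ·√T) = 0.013832

price = 10.496373
Γ = 0.013832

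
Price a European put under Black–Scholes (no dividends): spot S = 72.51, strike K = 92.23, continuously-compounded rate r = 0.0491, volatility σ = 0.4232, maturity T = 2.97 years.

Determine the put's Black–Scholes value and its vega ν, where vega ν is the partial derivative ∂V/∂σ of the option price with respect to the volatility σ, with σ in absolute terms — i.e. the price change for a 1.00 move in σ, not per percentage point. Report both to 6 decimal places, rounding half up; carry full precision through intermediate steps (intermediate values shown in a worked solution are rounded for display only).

price = 25.441469
ν = 48.497282

σ√T = 0.4232·√2.97 = 0.729330
d₁ = (ln(S/K) + (r+σ²/2)T) / (σ√T) = (ln(72.51/92.23) + (0.0491+0.4232²/2)·2.97) / 0.729330 = (-0.240561 + 0.411788) / 0.729330 = 0.234773
d₂ = d₁ − σ√T = 0.234773 − 0.729330 = -0.494557
e^{−rT} = e^{−0.0491·2.97} = 0.864307
N(−d₁) = 0.407192,  N(−d₂) = 0.689543
Put price V = K·e^{−rT}·N(−d₂) − S·N(−d₁) = 54.966994 − 29.525526 = 25.441469
φ(d₁) = (1/√(2π))·e^{−d₁²/2} = 0.388098
ν = S·φ(d₁)·√T = 48.497282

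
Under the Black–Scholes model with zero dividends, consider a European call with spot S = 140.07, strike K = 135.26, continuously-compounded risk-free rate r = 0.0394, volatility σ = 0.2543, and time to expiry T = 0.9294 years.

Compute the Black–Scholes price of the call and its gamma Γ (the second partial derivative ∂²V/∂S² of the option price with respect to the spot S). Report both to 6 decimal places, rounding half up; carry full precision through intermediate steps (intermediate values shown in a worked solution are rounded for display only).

price = 18.585079
Γ = 0.010661

σ√T = 0.2543·√0.9294 = 0.245159
d₁ = (ln(S/K) + (r+σ²/2)T) / (σ√T) = (ln(140.07/135.26) + (0.0394+0.2543²/2)·0.9294) / 0.245159 = (0.034943 + 0.066670) / 0.245159 = 0.414479
d₂ = d₁ − σ√T = 0.414479 − 0.245159 = 0.169320
e^{−rT} = e^{−0.0394·0.9294} = 0.964044
N(d₁) = 0.660738,  N(d₂) = 0.567228
Call price V = S·N(d₁) − K·e^{−rT}·N(d₂) = 92.549624 − 73.964545 = 18.585079
φ(d₁) = (1/√(2π))·e^{−d₁²/2} = 0.366105
Γ = φ(d₁) / (S·σ·√T) = 0.010661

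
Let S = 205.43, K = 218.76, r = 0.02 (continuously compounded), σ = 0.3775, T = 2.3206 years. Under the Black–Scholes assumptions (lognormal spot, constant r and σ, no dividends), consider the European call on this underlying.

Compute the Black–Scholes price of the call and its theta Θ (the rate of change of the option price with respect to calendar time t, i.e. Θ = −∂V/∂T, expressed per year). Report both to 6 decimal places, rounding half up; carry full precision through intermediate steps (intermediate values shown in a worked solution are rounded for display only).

price = 45.187799
Θ = -11.390065

σ√T = 0.3775·√2.3206 = 0.575065
d₁ = (ln(S/K) + (r+σ²/2)T) / (σ√T) = (ln(205.43/218.76) + (0.02+0.3775²/2)·2.3206) / 0.575065 = (-0.062870 + 0.211762) / 0.575065 = 0.258913
d₂ = d₁ − σ√T = 0.258913 − 0.575065 = -0.316152
e^{−rT} = e^{−0.02·2.3206} = 0.954649
N(d₁) = 0.602149,  N(d₂) = 0.375944
Call price V = S·N(d₁) − K·e^{−rT}·N(d₂) = 123.699465 − 78.511666 = 45.187799
φ(d₁) = (1/√(2π))·e^{−d₁²/2} = 0.385792
Θ = −S·φ(d₁)·σ/(2√T) − r·K·e^{−rT}·N(d₂) = −9.819831 − 1.570233 = -11.390065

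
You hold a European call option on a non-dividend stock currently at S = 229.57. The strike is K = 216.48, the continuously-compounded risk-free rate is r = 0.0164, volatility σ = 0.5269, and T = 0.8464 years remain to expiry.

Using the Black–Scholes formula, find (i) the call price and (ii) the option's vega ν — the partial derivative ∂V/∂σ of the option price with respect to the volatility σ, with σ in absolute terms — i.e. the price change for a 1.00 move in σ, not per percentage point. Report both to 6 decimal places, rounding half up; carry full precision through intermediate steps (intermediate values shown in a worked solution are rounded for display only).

price = 50.928107
ν = 78.023294

σ√T = 0.5269·√0.8464 = 0.484748
d₁ = (ln(S/K) + (r+σ²/2)T) / (σ√T) = (ln(229.57/216.48) + (0.0164+0.5269²/2)·0.8464) / 0.484748 = (0.058710 + 0.131371) / 0.484748 = 0.392124
d₂ = d₁ − σ√T = 0.392124 − 0.484748 = -0.092624
e^{−rT} = e^{−0.0164·0.8464} = 0.986215
N(d₁) = 0.652517,  N(d₂) = 0.463101
Call price V = S·N(d₁) − K·e^{−rT}·N(d₂) = 149.798220 − 98.870113 = 50.928107
φ(d₁) = (1/√(2π))·e^{−d₁²/2} = 0.369421
ν = S·φ(d₁)·√T = 78.023294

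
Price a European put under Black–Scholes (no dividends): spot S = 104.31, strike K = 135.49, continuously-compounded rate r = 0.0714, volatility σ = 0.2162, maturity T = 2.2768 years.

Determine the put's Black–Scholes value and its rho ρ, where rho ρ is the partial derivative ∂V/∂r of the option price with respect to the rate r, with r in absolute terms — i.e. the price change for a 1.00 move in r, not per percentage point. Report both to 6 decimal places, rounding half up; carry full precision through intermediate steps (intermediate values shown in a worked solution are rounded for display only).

price = 20.287102
ρ = -178.181541

σ√T = 0.2162·√2.2768 = 0.326226
d₁ = (ln(S/K) + (r+σ²/2)T) / (σ√T) = (ln(104.31/135.49) + (0.0714+0.2162²/2)·2.2768) / 0.326226 = (-0.261531 + 0.215775) / 0.326226 = -0.140257
d₂ = d₁ − σ√T = -0.140257 − 0.326226 = -0.466483
e^{−rT} = e^{−0.0714·2.2768} = 0.849962
N(−d₁) = 0.555772,  N(−d₂) = 0.679565
Put price V = K·e^{−rT}·N(−d₂) − S·N(−d₁) = 78.259637 − 57.972535 = 20.287102
ρ = −K·T·e^{−rT}·N(−d₂) = -178.181541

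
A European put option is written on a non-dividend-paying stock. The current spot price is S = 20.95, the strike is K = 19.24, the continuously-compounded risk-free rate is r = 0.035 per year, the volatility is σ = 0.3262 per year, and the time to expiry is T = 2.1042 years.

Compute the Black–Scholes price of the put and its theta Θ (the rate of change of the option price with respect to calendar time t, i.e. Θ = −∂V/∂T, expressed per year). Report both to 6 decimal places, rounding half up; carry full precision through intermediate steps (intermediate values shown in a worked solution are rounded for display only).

price = 2.290779
Θ = -0.509708

σ√T = 0.3262·√2.1042 = 0.473181
d₁ = (ln(S/K) + (r+σ²/2)T) / (σ√T) = (ln(20.95/19.24) + (0.035+0.3262²/2)·2.1042) / 0.473181 = (0.085147 + 0.185597) / 0.473181 = 0.572179
d₂ = d₁ − σ√T = 0.572179 − 0.473181 = 0.098998
e^{−rT} = e^{−0.035·2.1042} = 0.929000
N(−d₁) = 0.283600,  N(−d₂) = 0.460570
Put price V = K·e^{−rT}·N(−d₂) − S·N(−d₁) = 8.232205 − 5.941426 = 2.290779
φ(d₁) = (1/√(2π))·e^{−d₁²/2} = 0.338703
Θ = −S·φ(d₁)·σ/(2√T) + r·K·e^{−rT}·N(−d₂) = −0.797835 + 0.288127 = -0.509708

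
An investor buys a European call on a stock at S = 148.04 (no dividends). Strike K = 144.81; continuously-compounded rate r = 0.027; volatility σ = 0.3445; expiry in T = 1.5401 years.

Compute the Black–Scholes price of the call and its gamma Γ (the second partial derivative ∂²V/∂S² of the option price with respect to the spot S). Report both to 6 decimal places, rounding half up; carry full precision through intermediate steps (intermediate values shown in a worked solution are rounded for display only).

price = 29.114437
Γ = 0.005902

σ√T = 0.3445·√1.5401 = 0.427527
d₁ = (ln(S/K) + (r+σ²/2)T) / (σ√T) = (ln(148.04/144.81) + (0.027+0.3445²/2)·1.5401) / 0.427527 = (0.022060 + 0.132972) / 0.427527 = 0.362626
d₂ = d₁ − σ√T = 0.362626 − 0.427527 = -0.064901
e^{−rT} = e^{−0.027·1.5401} = 0.959270
N(d₁) = 0.641558,  N(d₂) = 0.474126
Call price V = S·N(d₁) − K·e^{−rT}·N(d₂) = 94.976217 − 65.861780 = 29.114437
φ(d₁) = (1/√(2π))·e^{−d₁²/2} = 0.373556
Γ = φ(d₁) / (S·σ·√T) = 0.005902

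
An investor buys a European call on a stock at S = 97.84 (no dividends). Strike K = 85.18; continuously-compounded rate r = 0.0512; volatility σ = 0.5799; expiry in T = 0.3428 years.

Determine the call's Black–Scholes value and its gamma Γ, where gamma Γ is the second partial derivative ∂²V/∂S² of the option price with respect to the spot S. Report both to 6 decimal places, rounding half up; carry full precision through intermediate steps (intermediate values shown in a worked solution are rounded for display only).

σ√T = 0.5799·√0.3428 = 0.339526
d₁ = (ln(S/K) + (r+σ²/2)T) / (σ√T) = (ln(97.84/85.18) + (0.0512+0.5799²/2)·0.3428) / 0.339526 = (0.138567 + 0.075190) / 0.339526 = 0.629575
d₂ = d₁ − σ√T = 0.629575 − 0.339526 = 0.290048
e^{−rT} = e^{−0.0512·0.3428} = 0.982602
N(d₁) = 0.735514,  N(d₂) = 0.614110
Call price V = S·N(d₁) − K·e^{−rT}·N(d₂) = 71.962651 − 51.399826 = 20.562826
φ(d₁) = (1/√(2π))·e^{−d₁²/2} = 0.327221
Γ = φ(d₁) / (S·σ·√T) = 0.009850

price = 20.562826
Γ = 0.009850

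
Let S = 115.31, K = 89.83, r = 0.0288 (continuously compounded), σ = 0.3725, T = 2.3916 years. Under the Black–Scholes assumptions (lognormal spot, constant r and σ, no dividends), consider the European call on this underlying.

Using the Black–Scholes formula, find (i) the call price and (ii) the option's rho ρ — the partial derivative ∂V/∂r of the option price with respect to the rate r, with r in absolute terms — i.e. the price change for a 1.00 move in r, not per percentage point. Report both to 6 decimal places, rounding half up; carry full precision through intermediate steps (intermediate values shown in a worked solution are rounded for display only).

σ√T = 0.3725·√2.3916 = 0.576064
d₁ = (ln(S/K) + (r+σ²/2)T) / (σ√T) = (ln(115.31/89.83) + (0.0288+0.3725²/2)·2.3916) / 0.576064 = (0.249705 + 0.234803) / 0.576064 = 0.841067
d₂ = d₁ − σ√T = 0.841067 − 0.576064 = 0.265003
e^{−rT} = e^{−0.0288·2.3916} = 0.933440
N(d₁) = 0.799845,  N(d₂) = 0.604496
Call price V = S·N(d₁) − K·e^{−rT}·N(d₂) = 92.230090 − 50.687598 = 41.542491
ρ = K·T·e^{−rT}·N(d₂) = 121.224460

price = 41.542491
ρ = 121.224460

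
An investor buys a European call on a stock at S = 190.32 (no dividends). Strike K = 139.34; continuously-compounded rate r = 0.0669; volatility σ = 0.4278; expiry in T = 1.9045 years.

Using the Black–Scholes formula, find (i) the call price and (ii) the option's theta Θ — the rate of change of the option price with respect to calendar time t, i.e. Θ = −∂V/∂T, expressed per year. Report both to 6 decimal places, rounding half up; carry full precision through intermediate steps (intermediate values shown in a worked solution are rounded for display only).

σ√T = 0.4278·√1.9045 = 0.590379
d₁ = (ln(S/K) + (r+σ²/2)T) / (σ√T) = (ln(190.32/139.34) + (0.0669+0.4278²/2)·1.9045) / 0.590379 = (0.311790 + 0.301685) / 0.590379 = 1.039120
d₂ = d₁ − σ√T = 1.039120 − 0.590379 = 0.448740
e^{−rT} = e^{−0.0669·1.9045} = 0.880372
N(d₁) = 0.850625,  N(d₂) = 0.673190
Call price V = S·N(d₁) − K·e^{−rT}·N(d₂) = 161.891034 − 82.580939 = 79.310095
φ(d₁) = (1/√(2π))·e^{−d₁²/2} = 0.232510
Θ = −S·φ(d₁)·σ/(2√T) − r·K·e^{−rT}·N(d₂) = −6.858763 − 5.524665 = -12.383428

price = 79.310095
Θ = -12.383428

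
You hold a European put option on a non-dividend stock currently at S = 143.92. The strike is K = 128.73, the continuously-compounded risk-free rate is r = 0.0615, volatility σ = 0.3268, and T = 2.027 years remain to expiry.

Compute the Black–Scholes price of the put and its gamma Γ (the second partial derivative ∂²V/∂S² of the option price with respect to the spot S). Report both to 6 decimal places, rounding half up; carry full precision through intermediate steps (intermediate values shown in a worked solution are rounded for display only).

σ√T = 0.3268·√2.027 = 0.465274
d₁ = (ln(S/K) + (r+σ²/2)T) / (σ√T) = (ln(143.92/128.73) + (0.0615+0.3268²/2)·2.027) / 0.465274 = (0.111540 + 0.232901) / 0.465274 = 0.740297
d₂ = d₁ − σ√T = 0.740297 − 0.465274 = 0.275023
e^{−rT} = e^{−0.0615·2.027} = 0.882797
N(−d₁) = 0.229560,  N(−d₂) = 0.391649
Put price V = K·e^{−rT}·N(−d₂) − S·N(−d₁) = 44.507984 − 33.038274 = 11.469711
φ(d₁) = (1/√(2π))·e^{−d₁²/2} = 0.303323
Γ = φ(d₁) / (S·σ·√T) = 0.004530

price = 11.469711
Γ = 0.004530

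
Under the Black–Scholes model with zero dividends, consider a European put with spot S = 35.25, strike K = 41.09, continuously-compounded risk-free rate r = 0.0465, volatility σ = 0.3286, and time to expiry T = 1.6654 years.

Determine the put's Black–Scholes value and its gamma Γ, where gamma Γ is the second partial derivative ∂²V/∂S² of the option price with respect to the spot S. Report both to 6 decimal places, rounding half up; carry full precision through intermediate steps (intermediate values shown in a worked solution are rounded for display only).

price = 7.637957
Γ = 0.026674

σ√T = 0.3286·√1.6654 = 0.424060
d₁ = (ln(S/K) + (r+σ²/2)T) / (σ√T) = (ln(35.25/41.09) + (0.0465+0.3286²/2)·1.6654) / 0.424060 = (-0.153299 + 0.167354) / 0.424060 = 0.033144
d₂ = d₁ − σ√T = 0.033144 − 0.424060 = -0.390915
e^{−rT} = e^{−0.0465·1.6654} = 0.925482
N(−d₁) = 0.486780,  N(−d₂) = 0.652070
Put price V = K·e^{−rT}·N(−d₂) − S·N(−d₁) = 24.796946 − 17.158989 = 7.637957
φ(d₁) = (1/√(2π))·e^{−d₁²/2} = 0.398723
Γ = φ(d₁) / (S·σ·√T) = 0.026674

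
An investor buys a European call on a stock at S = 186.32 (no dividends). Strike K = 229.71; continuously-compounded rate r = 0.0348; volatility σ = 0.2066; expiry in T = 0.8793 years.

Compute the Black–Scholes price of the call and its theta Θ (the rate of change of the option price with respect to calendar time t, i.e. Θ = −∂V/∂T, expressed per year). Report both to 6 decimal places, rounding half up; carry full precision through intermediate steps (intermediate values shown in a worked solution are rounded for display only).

price = 3.790956
Θ = -7.016273

σ√T = 0.2066·√0.8793 = 0.193731
d₁ = (ln(S/K) + (r+σ²/2)T) / (σ√T) = (ln(186.32/229.71) + (0.0348+0.2066²/2)·0.8793) / 0.193731 = (-0.209352 + 0.049365) / 0.193731 = -0.825819
d₂ = d₁ − σ√T = -0.825819 − 0.193731 = -1.019549
e^{−rT} = e^{−0.0348·0.8793} = 0.969864
N(d₁) = 0.204454,  N(d₂) = 0.153971
Call price V = S·N(d₁) − K·e^{−rT}·N(d₂) = 38.093780 − 34.302824 = 3.790956
φ(d₁) = (1/√(2π))·e^{−d₁²/2} = 0.283675
Θ = −S·φ(d₁)·σ/(2√T) − r·K·e^{−rT}·N(d₂) = −5.822534 − 1.193738 = -7.016273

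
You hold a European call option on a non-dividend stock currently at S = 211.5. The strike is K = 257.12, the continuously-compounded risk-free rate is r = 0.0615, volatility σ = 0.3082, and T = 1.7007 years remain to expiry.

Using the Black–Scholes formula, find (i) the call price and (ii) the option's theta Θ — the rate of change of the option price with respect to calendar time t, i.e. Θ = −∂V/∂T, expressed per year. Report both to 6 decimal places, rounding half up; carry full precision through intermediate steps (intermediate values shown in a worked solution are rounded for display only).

price = 26.125274
Θ = -14.735707

σ√T = 0.3082·√1.7007 = 0.401926
d₁ = (ln(S/K) + (r+σ²/2)T) / (σ√T) = (ln(211.5/257.12) + (0.0615+0.3082²/2)·1.7007) / 0.401926 = (-0.195318 + 0.185365) / 0.401926 = -0.024762
d₂ = d₁ − σ√T = -0.024762 − 0.401926 = -0.426688
e^{−rT} = e^{−0.0615·1.7007} = 0.900691
N(d₁) = 0.490122,  N(d₂) = 0.334803
Call price V = S·N(d₁) − K·e^{−rT}·N(d₂) = 103.660898 − 77.535624 = 26.125274
φ(d₁) = (1/√(2π))·e^{−d₁²/2} = 0.398820
Θ = −S·φ(d₁)·σ/(2√T) − r·K·e^{−rT}·N(d₂) = −9.967267 − 4.768441 = -14.735707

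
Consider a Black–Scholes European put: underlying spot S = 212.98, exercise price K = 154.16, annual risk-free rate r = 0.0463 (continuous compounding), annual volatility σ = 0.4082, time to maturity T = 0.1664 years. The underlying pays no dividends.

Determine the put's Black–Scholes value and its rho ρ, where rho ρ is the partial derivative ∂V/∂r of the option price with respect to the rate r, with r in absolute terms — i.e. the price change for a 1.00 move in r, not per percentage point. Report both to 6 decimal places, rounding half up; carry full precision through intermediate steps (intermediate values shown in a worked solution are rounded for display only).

σ√T = 0.4082·√0.1664 = 0.166514
d₁ = (ln(S/K) + (r+σ²/2)T) / (σ√T) = (ln(212.98/154.16) + (0.0463+0.4082²/2)·0.1664) / 0.166514 = (0.323207 + 0.021568) / 0.166514 = 2.070552
d₂ = d₁ − σ√T = 2.070552 − 0.166514 = 1.904038
e^{−rT} = e^{−0.0463·0.1664} = 0.992325
N(−d₁) = 0.019200,  N(−d₂) = 0.028453
Put price V = K·e^{−rT}·N(−d₂) − S·N(−d₁) = 4.352593 − 4.089293 = 0.263299
ρ = −K·T·e^{−rT}·N(−d₂) = -0.724271

price = 0.263299
ρ = -0.724271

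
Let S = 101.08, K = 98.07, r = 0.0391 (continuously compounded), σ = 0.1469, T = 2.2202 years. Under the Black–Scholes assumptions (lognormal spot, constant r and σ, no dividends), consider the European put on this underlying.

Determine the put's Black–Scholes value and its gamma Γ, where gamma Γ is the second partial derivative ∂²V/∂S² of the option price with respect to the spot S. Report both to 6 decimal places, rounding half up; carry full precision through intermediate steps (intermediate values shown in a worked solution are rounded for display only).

price = 3.896267
Γ = 0.014653

σ√T = 0.1469·√2.2202 = 0.218886
d₁ = (ln(S/K) + (r+σ²/2)T) / (σ√T) = (ln(101.08/98.07) + (0.0391+0.1469²/2)·2.2202) / 0.218886 = (0.030231 + 0.110765) / 0.218886 = 0.644153
d₂ = d₁ − σ√T = 0.644153 − 0.218886 = 0.425267
e^{−rT} = e^{−0.0391·2.2202} = 0.916851
N(−d₁) = 0.259738,  N(−d₂) = 0.335321
Put price V = K·e^{−rT}·N(−d₂) − S·N(−d₁) = 30.150582 − 26.254315 = 3.896267
φ(d₁) = (1/√(2π))·e^{−d₁²/2} = 0.324197
Γ = φ(d₁) / (S·σ·√T) = 0.014653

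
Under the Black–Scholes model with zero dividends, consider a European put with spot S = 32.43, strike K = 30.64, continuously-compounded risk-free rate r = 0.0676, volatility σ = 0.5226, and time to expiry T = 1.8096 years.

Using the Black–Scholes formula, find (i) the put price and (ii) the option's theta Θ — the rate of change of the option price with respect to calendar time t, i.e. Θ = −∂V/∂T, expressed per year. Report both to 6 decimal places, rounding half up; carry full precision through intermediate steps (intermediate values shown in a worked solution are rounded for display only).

σ√T = 0.5226·√1.8096 = 0.703009
d₁ = (ln(S/K) + (r+σ²/2)T) / (σ√T) = (ln(32.43/30.64) + (0.0676+0.5226²/2)·1.8096) / 0.703009 = (0.056778 + 0.369440) / 0.703009 = 0.606276
d₂ = d₁ − σ√T = 0.606276 − 0.703009 = -0.096733
e^{−rT} = e^{−0.0676·1.8096} = 0.884857
N(−d₁) = 0.272166,  N(−d₂) = 0.538531
Put price V = K·e^{−rT}·N(−d₂) − S·N(−d₁) = 14.600660 − 8.826337 = 5.774322
φ(d₁) = (1/√(2π))·e^{−d₁²/2} = 0.331966
Θ = −S·φ(d₁)·σ/(2√T) + r·K·e^{−rT}·N(−d₂) = −2.091165 + 0.987005 = -1.104160

price = 5.774322
Θ = -1.104160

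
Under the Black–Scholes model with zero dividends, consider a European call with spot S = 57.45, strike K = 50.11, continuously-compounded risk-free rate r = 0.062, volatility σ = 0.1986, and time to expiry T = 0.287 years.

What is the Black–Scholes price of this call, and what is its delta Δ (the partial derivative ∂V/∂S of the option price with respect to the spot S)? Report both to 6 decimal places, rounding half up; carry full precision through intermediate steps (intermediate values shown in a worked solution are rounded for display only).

price = 8.408398
Δ = 0.933867

σ√T = 0.1986·√0.287 = 0.106395
d₁ = (ln(S/K) + (r+σ²/2)T) / (σ√T) = (ln(57.45/50.11) + (0.062+0.1986²/2)·0.287) / 0.106395 = (0.136694 + 0.023454) / 0.106395 = 1.505228
d₂ = d₁ − σ√T = 1.505228 − 0.106395 = 1.398833
e^{−rT} = e^{−0.062·0.287} = 0.982363
N(d₁) = 0.933867,  N(d₂) = 0.919068
Call price V = S·N(d₁) − K·e^{−rT}·N(d₂) = 53.650673 − 45.242275 = 8.408398
Δ = N(d₁) = 0.933867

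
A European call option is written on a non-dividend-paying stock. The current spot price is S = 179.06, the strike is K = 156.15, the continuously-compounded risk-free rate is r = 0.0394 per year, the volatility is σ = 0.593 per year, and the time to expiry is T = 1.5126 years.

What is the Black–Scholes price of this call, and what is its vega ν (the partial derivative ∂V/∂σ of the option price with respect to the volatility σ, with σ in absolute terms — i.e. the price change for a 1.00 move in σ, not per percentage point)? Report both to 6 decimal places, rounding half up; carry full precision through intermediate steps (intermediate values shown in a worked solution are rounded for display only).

price = 63.987846
ν = 71.855912

σ√T = 0.593·√1.5126 = 0.729318
d₁ = (ln(S/K) + (r+σ²/2)T) / (σ√T) = (ln(179.06/156.15) + (0.0394+0.593²/2)·1.5126) / 0.729318 = (0.136904 + 0.325549) / 0.729318 = 0.634089
d₂ = d₁ − σ√T = 0.634089 − 0.729318 = -0.095229
e^{−rT} = e^{−0.0394·1.5126} = 0.942145
N(d₁) = 0.736989,  N(d₂) = 0.462067
Call price V = S·N(d₁) − K·e^{−rT}·N(d₂) = 131.965194 − 67.977348 = 63.987846
φ(d₁) = (1/√(2π))·e^{−d₁²/2} = 0.326289
ν = S·φ(d₁)·√T = 71.855912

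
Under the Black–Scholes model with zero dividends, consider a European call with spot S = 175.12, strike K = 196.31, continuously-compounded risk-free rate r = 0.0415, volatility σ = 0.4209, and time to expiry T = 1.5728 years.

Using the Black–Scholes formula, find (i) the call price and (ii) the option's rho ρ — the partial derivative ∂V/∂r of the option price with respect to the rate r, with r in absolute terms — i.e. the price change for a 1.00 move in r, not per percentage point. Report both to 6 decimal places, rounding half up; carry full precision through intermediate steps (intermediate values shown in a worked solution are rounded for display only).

price = 33.132178
ρ = 104.322993

σ√T = 0.4209·√1.5728 = 0.527856
d₁ = (ln(S/K) + (r+σ²/2)T) / (σ√T) = (ln(175.12/196.31) + (0.0415+0.4209²/2)·1.5728) / 0.527856 = (-0.114224 + 0.204587) / 0.527856 = 0.171190
d₂ = d₁ − σ√T = 0.171190 − 0.527856 = -0.356666
e^{−rT} = e^{−0.0415·1.5728} = 0.936813
N(d₁) = 0.567963,  N(d₂) = 0.360671
Call price V = S·N(d₁) − K·e^{−rT}·N(d₂) = 99.461650 − 66.329471 = 33.132178
ρ = K·T·e^{−rT}·N(d₂) = 104.322993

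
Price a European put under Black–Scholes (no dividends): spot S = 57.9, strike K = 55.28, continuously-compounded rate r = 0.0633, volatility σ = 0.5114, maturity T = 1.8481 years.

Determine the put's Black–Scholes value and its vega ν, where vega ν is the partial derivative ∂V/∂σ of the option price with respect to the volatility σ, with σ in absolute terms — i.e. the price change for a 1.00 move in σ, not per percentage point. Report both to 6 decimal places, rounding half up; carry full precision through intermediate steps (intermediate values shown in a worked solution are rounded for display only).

price = 10.576647
ν = 26.501792

σ√T = 0.5114·√1.8481 = 0.695222
d₁ = (ln(S/K) + (r+σ²/2)T) / (σ√T) = (ln(57.9/55.28) + (0.0633+0.5114²/2)·1.8481) / 0.695222 = (0.046306 + 0.358651) / 0.695222 = 0.582487
d₂ = d₁ − σ√T = 0.582487 − 0.695222 = -0.112735
e^{−rT} = e^{−0.0633·1.8481} = 0.889599
N(−d₁) = 0.280119,  N(−d₂) = 0.544880
Put price V = K·e^{−rT}·N(−d₂) − S·N(−d₁) = 26.795558 − 16.218911 = 10.576647
φ(d₁) = (1/√(2π))·e^{−d₁²/2} = 0.336693
ν = S·φ(d₁)·√T = 26.501792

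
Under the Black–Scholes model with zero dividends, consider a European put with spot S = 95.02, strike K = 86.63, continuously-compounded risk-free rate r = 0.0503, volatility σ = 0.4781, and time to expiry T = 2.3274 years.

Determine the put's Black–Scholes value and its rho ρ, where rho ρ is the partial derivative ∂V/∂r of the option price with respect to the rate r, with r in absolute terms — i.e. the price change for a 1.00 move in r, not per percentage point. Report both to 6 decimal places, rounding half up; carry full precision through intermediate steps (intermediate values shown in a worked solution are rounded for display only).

price = 16.467042
ρ = -95.209948

σ√T = 0.4781·√2.3274 = 0.729381
d₁ = (ln(S/K) + (r+σ²/2)T) / (σ√T) = (ln(95.02/86.63) + (0.0503+0.4781²/2)·2.3274) / 0.729381 = (0.092441 + 0.383066) / 0.729381 = 0.651933
d₂ = d₁ − σ√T = 0.651933 − 0.729381 = -0.077447
e^{−rT} = e^{−0.0503·2.3274} = 0.889525
N(−d₁) = 0.257222,  N(−d₂) = 0.530866
Put price V = K·e^{−rT}·N(−d₂) − S·N(−d₁) = 40.908288 − 24.441245 = 16.467042
ρ = −K·T·e^{−rT}·N(−d₂) = -95.209948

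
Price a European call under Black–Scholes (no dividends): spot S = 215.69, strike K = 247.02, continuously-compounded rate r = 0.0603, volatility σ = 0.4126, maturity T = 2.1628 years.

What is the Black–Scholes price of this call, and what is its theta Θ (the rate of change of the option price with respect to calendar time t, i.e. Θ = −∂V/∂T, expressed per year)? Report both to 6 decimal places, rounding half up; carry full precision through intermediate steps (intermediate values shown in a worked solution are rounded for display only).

price = 50.995571
Θ = -16.493170

σ√T = 0.4126·√2.1628 = 0.606789
d₁ = (ln(S/K) + (r+σ²/2)T) / (σ√T) = (ln(215.69/247.02) + (0.0603+0.4126²/2)·2.1628) / 0.606789 = (-0.135627 + 0.314513) / 0.606789 = 0.294808
d₂ = d₁ − σ√T = 0.294808 − 0.606789 = -0.311981
e^{−rT} = e^{−0.0603·2.1628} = 0.877729
N(d₁) = 0.615930,  N(d₂) = 0.377528
Call price V = S·N(d₁) − K·e^{−rT}·N(d₂) = 132.849854 − 81.854282 = 50.995571
φ(d₁) = (1/√(2π))·e^{−d₁²/2} = 0.381977
Θ = −S·φ(d₁)·σ/(2√T) − r·K·e^{−rT}·N(d₂) = −11.557357 − 4.935813 = -16.493170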